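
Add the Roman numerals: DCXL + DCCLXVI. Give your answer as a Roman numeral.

DCXL = 640
DCCLXVI = 766
640 + 766 = 1406

MCDVI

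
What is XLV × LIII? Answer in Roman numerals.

XLV = 45
LIII = 53
45 × 53 = 2385

MMCCCLXXXV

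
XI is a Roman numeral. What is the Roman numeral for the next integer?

XI = 11; next is 12

XII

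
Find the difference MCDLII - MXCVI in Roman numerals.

MCDLII = 1452
MXCVI = 1096
1452 - 1096 = 356

CCCLVI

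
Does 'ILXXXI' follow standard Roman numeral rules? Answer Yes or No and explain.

'ILXXXI': Invalid subtractive combination: IL

No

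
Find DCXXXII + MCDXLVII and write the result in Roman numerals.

DCXXXII = 632
MCDXLVII = 1447
632 + 1447 = 2079

MMLXXIX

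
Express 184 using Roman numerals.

Convert 184 to Roman numerals:
  184 contains 1×100 (C)
  84 contains 1×50 (L)
  34 contains 3×10 (XXX)
  4 contains 1×4 (IV)

CLXXXIV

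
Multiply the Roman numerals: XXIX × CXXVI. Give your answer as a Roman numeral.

XXIX = 29
CXXVI = 126
29 × 126 = 3654

MMMDCLIV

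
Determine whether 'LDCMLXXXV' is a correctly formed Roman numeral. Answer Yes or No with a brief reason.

'LDCMLXXXV': L should not appear more than once

No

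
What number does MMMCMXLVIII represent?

MMMCMXLVIII: M=1000, M=1000, M=1000, CM=900, XL=40, V=5, I=1, I=1, I=1
1000 + 1000 + 1000 + 900 + 40 + 5 + 1 + 1 + 1 = 3948

3948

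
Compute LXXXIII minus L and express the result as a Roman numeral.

LXXXIII = 83
L = 50
83 - 50 = 33

XXXIII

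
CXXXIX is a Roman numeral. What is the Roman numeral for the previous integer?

CXXXIX = 139; previous is 138

CXXXVIII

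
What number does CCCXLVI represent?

CCCXLVI: C=100, C=100, C=100, XL=40, V=5, I=1
100 + 100 + 100 + 40 + 5 + 1 = 346

346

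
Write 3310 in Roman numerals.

Convert 3310 to Roman numerals:
  3310 contains 3×1000 (MMM)
  310 contains 3×100 (CCC)
  10 contains 1×10 (X)

MMMCCCX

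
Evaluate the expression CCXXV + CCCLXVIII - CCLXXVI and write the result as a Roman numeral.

CCXXV = 225, CCCLXVIII = 368, CCLXXVI = 276
225 + 368 = 593
593 - 276 = 317

CCCXVII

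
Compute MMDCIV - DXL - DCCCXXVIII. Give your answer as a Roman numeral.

MMDCIV = 2604, DXL = 540, DCCCXXVIII = 828
2604 - 540 = 2064
2064 - 828 = 1236

MCCXXXVI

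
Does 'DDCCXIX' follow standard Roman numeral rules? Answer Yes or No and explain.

'DDCCXIX': D should not appear more than once

No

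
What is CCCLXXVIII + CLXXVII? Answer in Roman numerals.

CCCLXXVIII = 378
CLXXVII = 177
378 + 177 = 555

DLV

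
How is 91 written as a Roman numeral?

Convert 91 to Roman numerals:
  91 contains 1×90 (XC)
  1 contains 1×1 (I)

XCI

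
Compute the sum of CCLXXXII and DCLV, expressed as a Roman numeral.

CCLXXXII = 282
DCLV = 655
282 + 655 = 937

CMXXXVII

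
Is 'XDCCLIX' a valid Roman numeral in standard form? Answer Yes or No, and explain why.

'XDCCLIX': Invalid subtractive combination: XD

No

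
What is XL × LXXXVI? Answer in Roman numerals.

XL = 40
LXXXVI = 86
40 × 86 = 3440

MMMCDXL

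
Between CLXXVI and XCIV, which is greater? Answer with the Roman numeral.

CLXXVI = 176
XCIV = 94
176 is larger

CLXXVI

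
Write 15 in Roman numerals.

Convert 15 to Roman numerals:
  15 contains 1×10 (X)
  5 contains 1×5 (V)

XV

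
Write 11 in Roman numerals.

Convert 11 to Roman numerals:
  11 contains 1×10 (X)
  1 contains 1×1 (I)

XI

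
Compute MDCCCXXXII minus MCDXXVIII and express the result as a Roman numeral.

MDCCCXXXII = 1832
MCDXXVIII = 1428
1832 - 1428 = 404

CDIV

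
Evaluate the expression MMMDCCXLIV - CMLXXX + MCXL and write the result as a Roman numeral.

MMMDCCXLIV = 3744, CMLXXX = 980, MCXL = 1140
3744 - 980 = 2764
2764 + 1140 = 3904

MMMCMIV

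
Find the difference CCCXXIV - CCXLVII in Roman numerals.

CCCXXIV = 324
CCXLVII = 247
324 - 247 = 77

LXXVII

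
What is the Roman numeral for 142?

Convert 142 to Roman numerals:
  142 contains 1×100 (C)
  42 contains 1×40 (XL)
  2 contains 2×1 (II)

CXLII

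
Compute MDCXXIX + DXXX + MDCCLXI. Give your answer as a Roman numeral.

MDCXXIX = 1629, DXXX = 530, MDCCLXI = 1761
1629 + 530 = 2159
2159 + 1761 = 3920

MMMCMXX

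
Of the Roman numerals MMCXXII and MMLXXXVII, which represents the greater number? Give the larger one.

MMCXXII = 2122
MMLXXXVII = 2087
2122 is larger

MMCXXII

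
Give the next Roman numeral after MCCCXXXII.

MCCCXXXII = 1332, so the next integer is 1332 + 1 = 1333

MCCCXXXIII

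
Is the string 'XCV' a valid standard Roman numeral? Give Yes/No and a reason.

'XCV': Check the rules: uses only the symbols I, V, X, L, C, D, M; no symbol is repeated more than three times in a row; V, L and D each appear at most once; the only place a smaller symbol precedes a larger one is the allowed subtractive pair XC, the symbol right after such a pair (if any) is smaller than the pair's first symbol, and otherwise the values never increase from left to right. Value: XC (90) + V (5) = 95. So it is a valid standard Roman numeral.

Yes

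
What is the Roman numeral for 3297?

Convert 3297 to Roman numerals:
  3297 contains 3×1000 (MMM)
  297 contains 2×100 (CC)
  97 contains 1×90 (XC)
  7 contains 1×5 (V)
  2 contains 2×1 (II)

MMMCCXCVII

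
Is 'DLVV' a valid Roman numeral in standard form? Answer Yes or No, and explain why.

'DLVV': V should not appear more than once

No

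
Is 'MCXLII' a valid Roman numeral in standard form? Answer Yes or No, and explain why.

'MCXLII': Check the rules: uses only the symbols I, V, X, L, C, D, M; no symbol is repeated more than three times in a row; V, L and D each appear at most once; the only place a smaller symbol precedes a larger one is the allowed subtractive pair XL, the symbol right after such a pair (if any) is smaller than the pair's first symbol, and otherwise the values never increase from left to right. Value: M (1000) + C (100) + XL (40) + I (1) + I (1) = 1142. So it is a valid standard Roman numeral.

Yes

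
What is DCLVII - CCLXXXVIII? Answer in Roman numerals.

DCLVII = 657
CCLXXXVIII = 288
657 - 288 = 369

CCCLXIX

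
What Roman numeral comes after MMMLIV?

MMMLIV = 3054; next is 3055

MMMLV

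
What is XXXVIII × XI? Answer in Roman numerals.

XXXVIII = 38
XI = 11
38 × 11 = 418

CDXVIII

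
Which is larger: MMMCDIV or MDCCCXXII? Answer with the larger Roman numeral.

MMMCDIV = 3404
MDCCCXXII = 1822
3404 is larger

MMMCDIV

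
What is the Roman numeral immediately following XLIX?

XLIX = 49; next is 50

L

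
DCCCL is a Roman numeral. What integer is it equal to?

DCCCL: D=500, C=100, C=100, C=100, L=50
500 + 100 + 100 + 100 + 50 = 850

850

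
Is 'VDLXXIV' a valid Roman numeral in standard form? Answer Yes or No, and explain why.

'VDLXXIV': V should not appear more than once

No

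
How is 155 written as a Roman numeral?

Convert 155 to Roman numerals:
  155 contains 1×100 (C)
  55 contains 1×50 (L)
  5 contains 1×5 (V)

CLV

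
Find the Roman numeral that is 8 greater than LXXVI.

LXXVI = 76
76 + 8 = 84

LXXXIV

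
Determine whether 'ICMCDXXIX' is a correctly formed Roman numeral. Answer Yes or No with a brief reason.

'ICMCDXXIX': Invalid subtractive combination: IC

No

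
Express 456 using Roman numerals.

Convert 456 to Roman numerals:
  456 contains 1×400 (CD)
  56 contains 1×50 (L)
  6 contains 1×5 (V)
  1 contains 1×1 (I)

CDLVI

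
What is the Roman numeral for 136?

Convert 136 to Roman numerals:
  136 contains 1×100 (C)
  36 contains 3×10 (XXX)
  6 contains 1×5 (V)
  1 contains 1×1 (I)

CXXXVI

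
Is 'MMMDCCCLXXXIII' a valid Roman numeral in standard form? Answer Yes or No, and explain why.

'MMMDCCCLXXXIII': Check the rules: uses only the symbols I, V, X, L, C, D, M; no symbol is repeated more than three times in a row; V, L and D each appear at most once; no smaller symbol precedes a larger one (values never increase from left to right). Value: M (1000) + M (1000) + M (1000) + D (500) + C (100) + C (100) + C (100) + L (50) + X (10) + X (10) + X (10) + I (1) + I (1) + I (1) = 3883. So it is a valid standard Roman numeral.

Yes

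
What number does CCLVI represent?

CCLVI: C=100, C=100, L=50, V=5, I=1
100 + 100 + 50 + 5 + 1 = 256

256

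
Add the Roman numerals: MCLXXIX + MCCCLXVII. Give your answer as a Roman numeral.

MCLXXIX = 1179
MCCCLXVII = 1367
1179 + 1367 = 2546

MMDXLVI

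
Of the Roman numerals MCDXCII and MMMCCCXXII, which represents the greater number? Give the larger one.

MCDXCII = 1492
MMMCCCXXII = 3322
3322 is larger

MMMCCCXXII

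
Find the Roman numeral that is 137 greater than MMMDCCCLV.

MMMDCCCLV = 3855
3855 + 137 = 3992

MMMCMXCII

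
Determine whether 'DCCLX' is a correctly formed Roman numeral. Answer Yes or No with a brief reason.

'DCCLX': Check the rules: uses only the symbols I, V, X, L, C, D, M; no symbol is repeated more than three times in a row; V, L and D each appear at most once; no smaller symbol precedes a larger one (values never increase from left to right). Value: D (500) + C (100) + C (100) + L (50) + X (10) = 760. So it is a valid standard Roman numeral.

Yes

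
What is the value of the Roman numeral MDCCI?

MDCCI: M=1000, D=500, C=100, C=100, I=1
1000 + 500 + 100 + 100 + 1 = 1701

1701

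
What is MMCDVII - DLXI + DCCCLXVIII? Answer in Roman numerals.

MMCDVII = 2407, DLXI = 561, DCCCLXVIII = 868
2407 - 561 = 1846
1846 + 868 = 2714

MMDCCXIV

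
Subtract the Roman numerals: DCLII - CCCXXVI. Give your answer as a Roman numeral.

DCLII = 652
CCCXXVI = 326
652 - 326 = 326

CCCXXVI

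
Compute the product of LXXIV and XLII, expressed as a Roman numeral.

LXXIV = 74
XLII = 42
74 × 42 = 3108

MMMCVIII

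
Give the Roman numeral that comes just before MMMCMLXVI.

MMMCMLXVI = 3966; previous is 3965

MMMCMLXV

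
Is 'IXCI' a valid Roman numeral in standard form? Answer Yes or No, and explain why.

'IXCI': I (position 1) comes before the larger symbol C (position 3) without being directly in front of it as a subtractive pair; apart from IV, IX, XL, XC, CD and CM, symbols must go from largest to smallest

No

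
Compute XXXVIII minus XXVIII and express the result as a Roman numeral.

XXXVIII = 38
XXVIII = 28
38 - 28 = 10

X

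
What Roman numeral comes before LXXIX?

LXXIX = 79; previous is 78

LXXVIII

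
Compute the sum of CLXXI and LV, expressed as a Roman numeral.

CLXXI = 171
LV = 55
171 + 55 = 226

CCXXVI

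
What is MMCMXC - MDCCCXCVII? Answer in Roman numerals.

MMCMXC = 2990
MDCCCXCVII = 1897
2990 - 1897 = 1093

MXCIII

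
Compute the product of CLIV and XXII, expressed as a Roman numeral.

CLIV = 154
XXII = 22
154 × 22 = 3388

MMMCCCLXXXVIII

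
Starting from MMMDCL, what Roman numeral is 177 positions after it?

MMMDCL = 3650
3650 + 177 = 3827

MMMDCCCXXVII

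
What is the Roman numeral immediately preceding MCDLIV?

MCDLIV = 1454, so the previous integer is 1454 - 1 = 1453

MCDLIII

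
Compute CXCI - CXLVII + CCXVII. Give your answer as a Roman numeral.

CXCI = 191, CXLVII = 147, CCXVII = 217
191 - 147 = 44
44 + 217 = 261

CCLXI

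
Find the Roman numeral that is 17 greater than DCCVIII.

DCCVIII = 708
708 + 17 = 725

DCCXXV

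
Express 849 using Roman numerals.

Convert 849 to Roman numerals:
  849 contains 1×500 (D)
  349 contains 3×100 (CCC)
  49 contains 1×40 (XL)
  9 contains 1×9 (IX)

DCCCXLIX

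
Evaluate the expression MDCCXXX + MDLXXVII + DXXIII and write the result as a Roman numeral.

MDCCXXX = 1730, MDLXXVII = 1577, DXXIII = 523
1730 + 1577 = 3307
3307 + 523 = 3830

MMMDCCCXXX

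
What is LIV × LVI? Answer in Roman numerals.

LIV = 54
LVI = 56
54 × 56 = 3024

MMMXXIV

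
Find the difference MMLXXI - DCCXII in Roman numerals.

MMLXXI = 2071
DCCXII = 712
2071 - 712 = 1359

MCCCLIX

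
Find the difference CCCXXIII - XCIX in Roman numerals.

CCCXXIII = 323
XCIX = 99
323 - 99 = 224

CCXXIV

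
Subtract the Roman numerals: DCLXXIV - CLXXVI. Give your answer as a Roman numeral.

DCLXXIV = 674
CLXXVI = 176
674 - 176 = 498

CDXCVIII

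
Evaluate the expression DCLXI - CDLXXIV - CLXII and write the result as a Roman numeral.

DCLXI = 661, CDLXXIV = 474, CLXII = 162
661 - 474 = 187
187 - 162 = 25

XXV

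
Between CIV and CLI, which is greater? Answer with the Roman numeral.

CIV = 104
CLI = 151
151 is larger

CLI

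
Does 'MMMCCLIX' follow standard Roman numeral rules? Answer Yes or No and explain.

'MMMCCLIX': Check the rules: uses only the symbols I, V, X, L, C, D, M; no symbol is repeated more than three times in a row; V, L and D each appear at most once; the only place a smaller symbol precedes a larger one is the allowed subtractive pair IX, the symbol right after such a pair (if any) is smaller than the pair's first symbol, and otherwise the values never increase from left to right. Value: M (1000) + M (1000) + M (1000) + C (100) + C (100) + L (50) + IX (9) = 3259. So it is a valid standard Roman numeral.

Yes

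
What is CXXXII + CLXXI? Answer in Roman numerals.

CXXXII = 132
CLXXI = 171
132 + 171 = 303

CCCIII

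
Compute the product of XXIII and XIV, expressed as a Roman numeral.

XXIII = 23
XIV = 14
23 × 14 = 322

CCCXXII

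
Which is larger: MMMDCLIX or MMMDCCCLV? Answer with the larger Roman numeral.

MMMDCLIX = 3659
MMMDCCCLV = 3855
3855 is larger

MMMDCCCLV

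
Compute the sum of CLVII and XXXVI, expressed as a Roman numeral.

CLVII = 157
XXXVI = 36
157 + 36 = 193

CXCIII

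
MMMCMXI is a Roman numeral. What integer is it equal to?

MMMCMXI: M=1000, M=1000, M=1000, CM=900, X=10, I=1
1000 + 1000 + 1000 + 900 + 10 + 1 = 3911

3911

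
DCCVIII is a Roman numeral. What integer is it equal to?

DCCVIII: D=500, C=100, C=100, V=5, I=1, I=1, I=1
500 + 100 + 100 + 5 + 1 + 1 + 1 = 708

708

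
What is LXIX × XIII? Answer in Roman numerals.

LXIX = 69
XIII = 13
69 × 13 = 897

DCCCXCVII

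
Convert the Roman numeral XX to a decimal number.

XX: X=10, X=10
10 + 10 = 20

20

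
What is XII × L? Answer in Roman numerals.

XII = 12
L = 50
12 × 50 = 600

DC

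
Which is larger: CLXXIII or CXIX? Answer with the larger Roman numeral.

CLXXIII = 173
CXIX = 119
173 is larger

CLXXIII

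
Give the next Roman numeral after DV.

DV = 505, so the next integer is 505 + 1 = 506

DVI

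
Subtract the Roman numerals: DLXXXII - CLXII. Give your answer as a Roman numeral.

DLXXXII = 582
CLXII = 162
582 - 162 = 420

CDXX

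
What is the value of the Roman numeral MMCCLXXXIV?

MMCCLXXXIV: M=1000, M=1000, C=100, C=100, L=50, X=10, X=10, X=10, IV=4
1000 + 1000 + 100 + 100 + 50 + 10 + 10 + 10 + 4 = 2284

2284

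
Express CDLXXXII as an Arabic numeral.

CDLXXXII: CD=400, L=50, X=10, X=10, X=10, I=1, I=1
400 + 50 + 10 + 10 + 10 + 1 + 1 = 482

482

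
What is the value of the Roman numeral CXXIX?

CXXIX: C=100, X=10, X=10, IX=9
100 + 10 + 10 + 9 = 129

129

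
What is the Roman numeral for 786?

Convert 786 to Roman numerals:
  786 contains 1×500 (D)
  286 contains 2×100 (CC)
  86 contains 1×50 (L)
  36 contains 3×10 (XXX)
  6 contains 1×5 (V)
  1 contains 1×1 (I)

DCCLXXXVI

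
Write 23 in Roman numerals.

Convert 23 to Roman numerals:
  23 contains 2×10 (XX)
  3 contains 3×1 (III)

XXIII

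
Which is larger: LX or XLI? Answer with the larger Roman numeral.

LX = 60
XLI = 41
60 is larger

LX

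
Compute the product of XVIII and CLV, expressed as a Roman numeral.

XVIII = 18
CLV = 155
18 × 155 = 2790

MMDCCXC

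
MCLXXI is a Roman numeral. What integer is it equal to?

MCLXXI: M=1000, C=100, L=50, X=10, X=10, I=1
1000 + 100 + 50 + 10 + 10 + 1 = 1171

1171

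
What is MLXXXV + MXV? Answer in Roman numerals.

MLXXXV = 1085
MXV = 1015
1085 + 1015 = 2100

MMC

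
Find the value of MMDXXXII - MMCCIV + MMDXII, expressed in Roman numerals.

MMDXXXII = 2532, MMCCIV = 2204, MMDXII = 2512
2532 - 2204 = 328
328 + 2512 = 2840

MMDCCCXL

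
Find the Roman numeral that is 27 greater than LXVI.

LXVI = 66
66 + 27 = 93

XCIII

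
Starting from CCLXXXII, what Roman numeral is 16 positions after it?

CCLXXXII = 282
282 + 16 = 298

CCXCVIII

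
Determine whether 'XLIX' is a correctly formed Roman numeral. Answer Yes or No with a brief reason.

'XLIX': Check the rules: uses only the symbols I, V, X, L, C, D, M; no symbol is repeated more than three times in a row; V, L and D each appear at most once; the only places a smaller symbol precedes a larger one are the allowed subtractive pairs XL, IX, the symbol right after such a pair (if any) is smaller than the pair's first symbol, and otherwise the values never increase from left to right. Value: XL (40) + IX (9) = 49. So it is a valid standard Roman numeral.

Yes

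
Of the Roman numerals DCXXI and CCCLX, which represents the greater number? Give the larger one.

DCXXI = 621
CCCLX = 360
621 is larger

DCXXI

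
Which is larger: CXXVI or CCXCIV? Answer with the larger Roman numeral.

CXXVI = 126
CCXCIV = 294
294 is larger

CCXCIV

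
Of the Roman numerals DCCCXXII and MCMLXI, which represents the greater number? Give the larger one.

DCCCXXII = 822
MCMLXI = 1961
1961 is larger

MCMLXI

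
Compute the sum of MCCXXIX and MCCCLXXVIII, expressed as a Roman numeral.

MCCXXIX = 1229
MCCCLXXVIII = 1378
1229 + 1378 = 2607

MMDCVII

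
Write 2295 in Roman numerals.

Convert 2295 to Roman numerals:
  2295 contains 2×1000 (MM)
  295 contains 2×100 (CC)
  95 contains 1×90 (XC)
  5 contains 1×5 (V)

MMCCXCV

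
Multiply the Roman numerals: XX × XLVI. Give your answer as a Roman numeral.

XX = 20
XLVI = 46
20 × 46 = 920

CMXX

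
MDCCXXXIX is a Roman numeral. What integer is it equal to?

MDCCXXXIX: M=1000, D=500, C=100, C=100, X=10, X=10, X=10, IX=9
1000 + 500 + 100 + 100 + 10 + 10 + 10 + 9 = 1739

1739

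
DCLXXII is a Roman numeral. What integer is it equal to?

DCLXXII: D=500, C=100, L=50, X=10, X=10, I=1, I=1
500 + 100 + 50 + 10 + 10 + 1 + 1 = 672

672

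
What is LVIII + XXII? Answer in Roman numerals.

LVIII = 58
XXII = 22
58 + 22 = 80

LXXX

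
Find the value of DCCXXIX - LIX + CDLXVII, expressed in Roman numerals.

DCCXXIX = 729, LIX = 59, CDLXVII = 467
729 - 59 = 670
670 + 467 = 1137

MCXXXVII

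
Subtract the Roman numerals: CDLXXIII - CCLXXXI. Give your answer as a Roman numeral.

CDLXXIII = 473
CCLXXXI = 281
473 - 281 = 192

CXCII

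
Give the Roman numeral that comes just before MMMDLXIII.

MMMDLXIII = 3563; previous is 3562

MMMDLXII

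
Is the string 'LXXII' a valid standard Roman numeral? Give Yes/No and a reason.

'LXXII': Check the rules: uses only the symbols I, V, X, L, C, D, M; no symbol is repeated more than three times in a row; V, L and D each appear at most once; no smaller symbol precedes a larger one (values never increase from left to right). Value: L (50) + X (10) + X (10) + I (1) + I (1) = 72. So it is a valid standard Roman numeral.

Yes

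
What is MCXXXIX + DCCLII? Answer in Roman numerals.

MCXXXIX = 1139
DCCLII = 752
1139 + 752 = 1891

MDCCCXCI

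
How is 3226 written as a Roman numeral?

Convert 3226 to Roman numerals:
  3226 contains 3×1000 (MMM)
  226 contains 2×100 (CC)
  26 contains 2×10 (XX)
  6 contains 1×5 (V)
  1 contains 1×1 (I)

MMMCCXXVI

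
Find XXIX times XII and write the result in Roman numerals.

XXIX = 29
XII = 12
29 × 12 = 348

CCCXLVIII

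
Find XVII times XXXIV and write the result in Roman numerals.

XVII = 17
XXXIV = 34
17 × 34 = 578

DLXXVIII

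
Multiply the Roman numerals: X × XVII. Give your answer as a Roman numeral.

X = 10
XVII = 17
10 × 17 = 170

CLXX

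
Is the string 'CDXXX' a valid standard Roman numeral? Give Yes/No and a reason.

'CDXXX': Check the rules: uses only the symbols I, V, X, L, C, D, M; no symbol is repeated more than three times in a row; V, L and D each appear at most once; the only place a smaller symbol precedes a larger one is the allowed subtractive pair CD, the symbol right after such a pair (if any) is smaller than the pair's first symbol, and otherwise the values never increase from left to right. Value: CD (400) + X (10) + X (10) + X (10) = 430. So it is a valid standard Roman numeral.

Yes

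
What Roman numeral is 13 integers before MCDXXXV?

MCDXXXV = 1435
1435 - 13 = 1422

MCDXXII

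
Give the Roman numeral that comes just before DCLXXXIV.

DCLXXXIV = 684; previous is 683

DCLXXXIII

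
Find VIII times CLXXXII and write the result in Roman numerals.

VIII = 8
CLXXXII = 182
8 × 182 = 1456

MCDLVI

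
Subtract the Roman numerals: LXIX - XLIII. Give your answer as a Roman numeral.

LXIX = 69
XLIII = 43
69 - 43 = 26

XXVI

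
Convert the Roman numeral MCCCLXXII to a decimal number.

MCCCLXXII: M=1000, C=100, C=100, C=100, L=50, X=10, X=10, I=1, I=1
1000 + 100 + 100 + 100 + 50 + 10 + 10 + 1 + 1 = 1372

1372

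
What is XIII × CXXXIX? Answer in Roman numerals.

XIII = 13
CXXXIX = 139
13 × 139 = 1807

MDCCCVII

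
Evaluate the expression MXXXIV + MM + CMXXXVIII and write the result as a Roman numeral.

MXXXIV = 1034, MM = 2000, CMXXXVIII = 938
1034 + 2000 = 3034
3034 + 938 = 3972

MMMCMLXXII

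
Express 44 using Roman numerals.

Convert 44 to Roman numerals:
  44 contains 1×40 (XL)
  4 contains 1×4 (IV)

XLIV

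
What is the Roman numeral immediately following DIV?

DIV = 504; next is 505

DV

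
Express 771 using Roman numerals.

Convert 771 to Roman numerals:
  771 contains 1×500 (D)
  271 contains 2×100 (CC)
  71 contains 1×50 (L)
  21 contains 2×10 (XX)
  1 contains 1×1 (I)

DCCLXXI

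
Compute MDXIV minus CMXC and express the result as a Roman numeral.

MDXIV = 1514
CMXC = 990
1514 - 990 = 524

DXXIV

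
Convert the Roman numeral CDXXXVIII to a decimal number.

CDXXXVIII: CD=400, X=10, X=10, X=10, V=5, I=1, I=1, I=1
400 + 10 + 10 + 10 + 5 + 1 + 1 + 1 = 438

438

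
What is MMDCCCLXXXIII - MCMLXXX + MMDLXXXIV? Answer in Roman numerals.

MMDCCCLXXXIII = 2883, MCMLXXX = 1980, MMDLXXXIV = 2584
2883 - 1980 = 903
903 + 2584 = 3487

MMMCDLXXXVII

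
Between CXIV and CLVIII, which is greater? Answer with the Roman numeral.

CXIV = 114
CLVIII = 158
158 is larger

CLVIII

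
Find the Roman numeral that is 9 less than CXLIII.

CXLIII = 143
143 - 9 = 134

CXXXIV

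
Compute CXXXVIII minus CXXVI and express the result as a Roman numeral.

CXXXVIII = 138
CXXVI = 126
138 - 126 = 12

XII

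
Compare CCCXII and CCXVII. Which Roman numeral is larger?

CCCXII = 312
CCXVII = 217
312 is larger

CCCXII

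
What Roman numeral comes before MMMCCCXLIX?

MMMCCCXLIX = 3349, so the previous integer is 3349 - 1 = 3348

MMMCCCXLVIII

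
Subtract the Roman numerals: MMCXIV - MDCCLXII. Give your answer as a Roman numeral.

MMCXIV = 2114
MDCCLXII = 1762
2114 - 1762 = 352

CCCLII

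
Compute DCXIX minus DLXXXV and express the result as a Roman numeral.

DCXIX = 619
DLXXXV = 585
619 - 585 = 34

XXXIV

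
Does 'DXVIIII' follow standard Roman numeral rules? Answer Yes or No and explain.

'DXVIIII': More than 3 consecutive I's

No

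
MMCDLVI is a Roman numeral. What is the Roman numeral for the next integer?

MMCDLVI = 2456; next is 2457

MMCDLVII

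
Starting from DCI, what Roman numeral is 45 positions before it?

DCI = 601
601 - 45 = 556

DLVI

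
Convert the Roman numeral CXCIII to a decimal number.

CXCIII: C=100, XC=90, I=1, I=1, I=1
100 + 90 + 1 + 1 + 1 = 193

193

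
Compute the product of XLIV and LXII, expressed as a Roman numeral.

XLIV = 44
LXII = 62
44 × 62 = 2728

MMDCCXXVIII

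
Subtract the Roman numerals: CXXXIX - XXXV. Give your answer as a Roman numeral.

CXXXIX = 139
XXXV = 35
139 - 35 = 104

CIV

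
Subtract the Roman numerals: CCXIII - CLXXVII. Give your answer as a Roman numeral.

CCXIII = 213
CLXXVII = 177
213 - 177 = 36

XXXVI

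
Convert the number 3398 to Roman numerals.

Convert 3398 to Roman numerals:
  3398 contains 3×1000 (MMM)
  398 contains 3×100 (CCC)
  98 contains 1×90 (XC)
  8 contains 1×5 (V)
  3 contains 3×1 (III)

MMMCCCXCVIII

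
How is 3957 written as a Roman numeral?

Convert 3957 to Roman numerals:
  3957 contains 3×1000 (MMM)
  957 contains 1×900 (CM)
  57 contains 1×50 (L)
  7 contains 1×5 (V)
  2 contains 2×1 (II)

MMMCMLVII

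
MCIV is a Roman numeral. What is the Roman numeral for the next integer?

MCIV = 1104; next is 1105

MCV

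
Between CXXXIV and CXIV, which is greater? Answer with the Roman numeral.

CXXXIV = 134
CXIV = 114
134 is larger

CXXXIV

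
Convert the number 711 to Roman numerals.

Convert 711 to Roman numerals:
  711 contains 1×500 (D)
  211 contains 2×100 (CC)
  11 contains 1×10 (X)
  1 contains 1×1 (I)

DCCXI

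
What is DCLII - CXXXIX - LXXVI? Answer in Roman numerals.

DCLII = 652, CXXXIX = 139, LXXVI = 76
652 - 139 = 513
513 - 76 = 437

CDXXXVII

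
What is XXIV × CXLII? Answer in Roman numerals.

XXIV = 24
CXLII = 142
24 × 142 = 3408

MMMCDVIII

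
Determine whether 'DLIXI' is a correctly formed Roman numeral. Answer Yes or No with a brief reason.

'DLIXI': I cannot come right after the subtractive pair IX: once I is subtracted in IX, the next symbol must be smaller than I

No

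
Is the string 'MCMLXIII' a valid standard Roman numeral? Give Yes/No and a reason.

'MCMLXIII': Check the rules: uses only the symbols I, V, X, L, C, D, M; no symbol is repeated more than three times in a row; V, L and D each appear at most once; the only place a smaller symbol precedes a larger one is the allowed subtractive pair CM, the symbol right after such a pair (if any) is smaller than the pair's first symbol, and otherwise the values never increase from left to right. Value: M (1000) + CM (900) + L (50) + X (10) + I (1) + I (1) + I (1) = 1963. So it is a valid standard Roman numeral.

Yes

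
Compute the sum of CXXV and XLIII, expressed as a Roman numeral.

CXXV = 125
XLIII = 43
125 + 43 = 168

CLXVIII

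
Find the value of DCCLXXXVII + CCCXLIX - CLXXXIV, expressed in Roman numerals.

DCCLXXXVII = 787, CCCXLIX = 349, CLXXXIV = 184
787 + 349 = 1136
1136 - 184 = 952

CMLII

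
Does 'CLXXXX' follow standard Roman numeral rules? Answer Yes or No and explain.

'CLXXXX': More than 3 consecutive X's

No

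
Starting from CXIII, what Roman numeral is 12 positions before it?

CXIII = 113
113 - 12 = 101

CI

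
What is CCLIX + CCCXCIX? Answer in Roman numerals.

CCLIX = 259
CCCXCIX = 399
259 + 399 = 658

DCLVIII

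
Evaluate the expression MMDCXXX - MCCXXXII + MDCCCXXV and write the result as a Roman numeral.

MMDCXXX = 2630, MCCXXXII = 1232, MDCCCXXV = 1825
2630 - 1232 = 1398
1398 + 1825 = 3223

MMMCCXXIII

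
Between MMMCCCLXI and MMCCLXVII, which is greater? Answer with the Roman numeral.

MMMCCCLXI = 3361
MMCCLXVII = 2267
3361 is larger

MMMCCCLXI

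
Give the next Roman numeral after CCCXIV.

CCCXIV = 314, so the next integer is 314 + 1 = 315

CCCXV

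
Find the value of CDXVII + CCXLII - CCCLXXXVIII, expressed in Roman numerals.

CDXVII = 417, CCXLII = 242, CCCLXXXVIII = 388
417 + 242 = 659
659 - 388 = 271

CCLXXI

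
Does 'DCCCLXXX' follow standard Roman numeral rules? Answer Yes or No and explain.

'DCCCLXXX': Check the rules: uses only the symbols I, V, X, L, C, D, M; no symbol is repeated more than three times in a row; V, L and D each appear at most once; no smaller symbol precedes a larger one (values never increase from left to right). Value: D (500) + C (100) + C (100) + C (100) + L (50) + X (10) + X (10) + X (10) = 880. So it is a valid standard Roman numeral.

Yes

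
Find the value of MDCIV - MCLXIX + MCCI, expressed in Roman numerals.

MDCIV = 1604, MCLXIX = 1169, MCCI = 1201
1604 - 1169 = 435
435 + 1201 = 1636

MDCXXXVI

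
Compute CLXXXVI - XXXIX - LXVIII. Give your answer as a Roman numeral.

CLXXXVI = 186, XXXIX = 39, LXVIII = 68
186 - 39 = 147
147 - 68 = 79

LXXIX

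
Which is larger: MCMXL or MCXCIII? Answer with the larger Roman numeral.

MCMXL = 1940
MCXCIII = 1193
1940 is larger

MCMXL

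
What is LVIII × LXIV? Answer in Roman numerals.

LVIII = 58
LXIV = 64
58 × 64 = 3712

MMMDCCXII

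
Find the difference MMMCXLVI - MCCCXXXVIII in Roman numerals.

MMMCXLVI = 3146
MCCCXXXVIII = 1338
3146 - 1338 = 1808

MDCCCVIII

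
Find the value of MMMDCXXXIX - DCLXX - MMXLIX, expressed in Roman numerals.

MMMDCXXXIX = 3639, DCLXX = 670, MMXLIX = 2049
3639 - 670 = 2969
2969 - 2049 = 920

CMXX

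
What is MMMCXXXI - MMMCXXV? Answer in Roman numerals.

MMMCXXXI = 3131
MMMCXXV = 3125
3131 - 3125 = 6

VI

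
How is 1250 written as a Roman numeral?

Convert 1250 to Roman numerals:
  1250 contains 1×1000 (M)
  250 contains 2×100 (CC)
  50 contains 1×50 (L)

MCCL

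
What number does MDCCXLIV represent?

MDCCXLIV: M=1000, D=500, C=100, C=100, XL=40, IV=4
1000 + 500 + 100 + 100 + 40 + 4 = 1744

1744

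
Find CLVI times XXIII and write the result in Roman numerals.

CLVI = 156
XXIII = 23
156 × 23 = 3588

MMMDLXXXVIII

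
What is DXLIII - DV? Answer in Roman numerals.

DXLIII = 543
DV = 505
543 - 505 = 38

XXXVIII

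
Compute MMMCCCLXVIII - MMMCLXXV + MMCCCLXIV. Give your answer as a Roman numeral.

MMMCCCLXVIII = 3368, MMMCLXXV = 3175, MMCCCLXIV = 2364
3368 - 3175 = 193
193 + 2364 = 2557

MMDLVII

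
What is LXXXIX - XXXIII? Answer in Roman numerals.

LXXXIX = 89
XXXIII = 33
89 - 33 = 56

LVI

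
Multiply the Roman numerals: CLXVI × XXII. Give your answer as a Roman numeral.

CLXVI = 166
XXII = 22
166 × 22 = 3652

MMMDCLII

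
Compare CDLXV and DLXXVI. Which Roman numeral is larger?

CDLXV = 465
DLXXVI = 576
576 is larger

DLXXVI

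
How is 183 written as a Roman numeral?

Convert 183 to Roman numerals:
  183 contains 1×100 (C)
  83 contains 1×50 (L)
  33 contains 3×10 (XXX)
  3 contains 3×1 (III)

CLXXXIII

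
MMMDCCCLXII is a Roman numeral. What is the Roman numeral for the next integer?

MMMDCCCLXII = 3862; next is 3863

MMMDCCCLXIII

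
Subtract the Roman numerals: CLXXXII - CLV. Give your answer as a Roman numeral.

CLXXXII = 182
CLV = 155
182 - 155 = 27

XXVII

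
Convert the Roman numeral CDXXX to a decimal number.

CDXXX: CD=400, X=10, X=10, X=10
400 + 10 + 10 + 10 = 430

430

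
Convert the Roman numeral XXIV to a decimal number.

XXIV: X=10, X=10, IV=4
10 + 10 + 4 = 24

24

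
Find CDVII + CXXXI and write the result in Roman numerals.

CDVII = 407
CXXXI = 131
407 + 131 = 538

DXXXVIII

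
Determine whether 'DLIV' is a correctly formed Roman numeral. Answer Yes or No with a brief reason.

'DLIV': Check the rules: uses only the symbols I, V, X, L, C, D, M; no symbol is repeated more than three times in a row; V, L and D each appear at most once; the only place a smaller symbol precedes a larger one is the allowed subtractive pair IV, the symbol right after such a pair (if any) is smaller than the pair's first symbol, and otherwise the values never increase from left to right. Value: D (500) + L (50) + IV (4) = 554. So it is a valid standard Roman numeral.

Yes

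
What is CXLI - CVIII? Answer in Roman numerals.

CXLI = 141
CVIII = 108
141 - 108 = 33

XXXIII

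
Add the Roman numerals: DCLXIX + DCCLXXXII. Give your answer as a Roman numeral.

DCLXIX = 669
DCCLXXXII = 782
669 + 782 = 1451

MCDLI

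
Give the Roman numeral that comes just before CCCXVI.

CCCXVI = 316, so the previous integer is 316 - 1 = 315

CCCXV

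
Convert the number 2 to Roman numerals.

Convert 2 to Roman numerals:
  2 contains 2×1 (II)

II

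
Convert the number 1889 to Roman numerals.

Convert 1889 to Roman numerals:
  1889 contains 1×1000 (M)
  889 contains 1×500 (D)
  389 contains 3×100 (CCC)
  89 contains 1×50 (L)
  39 contains 3×10 (XXX)
  9 contains 1×9 (IX)

MDCCCLXXXIX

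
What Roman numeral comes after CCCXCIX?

CCCXCIX = 399, so the next integer is 399 + 1 = 400

CD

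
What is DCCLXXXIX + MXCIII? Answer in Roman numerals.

DCCLXXXIX = 789
MXCIII = 1093
789 + 1093 = 1882

MDCCCLXXXII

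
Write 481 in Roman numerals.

Convert 481 to Roman numerals:
  481 contains 1×400 (CD)
  81 contains 1×50 (L)
  31 contains 3×10 (XXX)
  1 contains 1×1 (I)

CDLXXXI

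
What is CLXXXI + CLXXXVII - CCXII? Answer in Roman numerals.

CLXXXI = 181, CLXXXVII = 187, CCXII = 212
181 + 187 = 368
368 - 212 = 156

CLVI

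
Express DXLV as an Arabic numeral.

DXLV: D=500, XL=40, V=5
500 + 40 + 5 = 545

545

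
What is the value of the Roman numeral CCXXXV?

CCXXXV: C=100, C=100, X=10, X=10, X=10, V=5
100 + 100 + 10 + 10 + 10 + 5 = 235

235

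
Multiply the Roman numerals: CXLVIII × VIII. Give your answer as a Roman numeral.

CXLVIII = 148
VIII = 8
148 × 8 = 1184

MCLXXXIV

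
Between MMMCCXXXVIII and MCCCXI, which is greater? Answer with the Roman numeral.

MMMCCXXXVIII = 3238
MCCCXI = 1311
3238 is larger

MMMCCXXXVIII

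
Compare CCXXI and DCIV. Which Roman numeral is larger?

CCXXI = 221
DCIV = 604
604 is larger

DCIV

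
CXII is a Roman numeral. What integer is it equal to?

CXII: C=100, X=10, I=1, I=1
100 + 10 + 1 + 1 = 112

112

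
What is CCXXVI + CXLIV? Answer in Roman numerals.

CCXXVI = 226
CXLIV = 144
226 + 144 = 370

CCCLXX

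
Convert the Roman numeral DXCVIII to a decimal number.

DXCVIII: D=500, XC=90, V=5, I=1, I=1, I=1
500 + 90 + 5 + 1 + 1 + 1 = 598

598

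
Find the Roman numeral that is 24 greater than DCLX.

DCLX = 660
660 + 24 = 684

DCLXXXIV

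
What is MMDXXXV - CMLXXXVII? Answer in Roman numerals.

MMDXXXV = 2535
CMLXXXVII = 987
2535 - 987 = 1548

MDXLVIII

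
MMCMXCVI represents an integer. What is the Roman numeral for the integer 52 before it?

MMCMXCVI = 2996
2996 - 52 = 2944

MMCMXLIV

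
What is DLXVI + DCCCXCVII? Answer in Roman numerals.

DLXVI = 566
DCCCXCVII = 897
566 + 897 = 1463

MCDLXIII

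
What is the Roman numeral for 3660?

Convert 3660 to Roman numerals:
  3660 contains 3×1000 (MMM)
  660 contains 1×500 (D)
  160 contains 1×100 (C)
  60 contains 1×50 (L)
  10 contains 1×10 (X)

MMMDCLX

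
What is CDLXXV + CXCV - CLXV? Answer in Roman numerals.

CDLXXV = 475, CXCV = 195, CLXV = 165
475 + 195 = 670
670 - 165 = 505

DV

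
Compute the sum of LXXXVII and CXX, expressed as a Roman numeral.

LXXXVII = 87
CXX = 120
87 + 120 = 207

CCVII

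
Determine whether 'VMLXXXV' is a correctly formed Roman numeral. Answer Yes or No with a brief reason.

'VMLXXXV': V should not appear more than once

No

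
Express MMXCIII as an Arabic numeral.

MMXCIII: M=1000, M=1000, XC=90, I=1, I=1, I=1
1000 + 1000 + 90 + 1 + 1 + 1 = 2093

2093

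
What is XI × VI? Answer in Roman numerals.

XI = 11
VI = 6
11 × 6 = 66

LXVI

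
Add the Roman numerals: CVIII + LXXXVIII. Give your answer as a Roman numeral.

CVIII = 108
LXXXVIII = 88
108 + 88 = 196

CXCVI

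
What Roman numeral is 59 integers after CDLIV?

CDLIV = 454
454 + 59 = 513

DXIII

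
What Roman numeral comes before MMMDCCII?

MMMDCCII = 3702; previous is 3701

MMMDCCI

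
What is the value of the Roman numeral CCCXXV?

CCCXXV: C=100, C=100, C=100, X=10, X=10, V=5
100 + 100 + 100 + 10 + 10 + 5 = 325

325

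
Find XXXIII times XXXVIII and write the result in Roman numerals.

XXXIII = 33
XXXVIII = 38
33 × 38 = 1254

MCCLIV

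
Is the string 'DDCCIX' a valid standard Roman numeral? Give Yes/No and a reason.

'DDCCIX': D should not appear more than once

No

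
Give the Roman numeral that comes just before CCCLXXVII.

CCCLXXVII = 377; previous is 376

CCCLXXVI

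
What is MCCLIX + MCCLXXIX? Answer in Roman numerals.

MCCLIX = 1259
MCCLXXIX = 1279
1259 + 1279 = 2538

MMDXXXVIII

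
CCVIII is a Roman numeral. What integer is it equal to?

CCVIII: C=100, C=100, V=5, I=1, I=1, I=1
100 + 100 + 5 + 1 + 1 + 1 = 208

208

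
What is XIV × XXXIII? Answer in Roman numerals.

XIV = 14
XXXIII = 33
14 × 33 = 462

CDLXII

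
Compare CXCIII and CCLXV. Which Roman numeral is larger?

CXCIII = 193
CCLXV = 265
265 is larger

CCLXV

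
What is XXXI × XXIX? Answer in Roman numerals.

XXXI = 31
XXIX = 29
31 × 29 = 899

DCCCXCIX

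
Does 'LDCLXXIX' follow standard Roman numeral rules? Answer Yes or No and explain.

'LDCLXXIX': L should not appear more than once

No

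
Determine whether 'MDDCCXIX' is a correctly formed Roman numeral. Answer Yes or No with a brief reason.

'MDDCCXIX': D should not appear more than once

No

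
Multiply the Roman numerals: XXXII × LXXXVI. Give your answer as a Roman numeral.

XXXII = 32
LXXXVI = 86
32 × 86 = 2752

MMDCCLII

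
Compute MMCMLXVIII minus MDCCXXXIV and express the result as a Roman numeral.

MMCMLXVIII = 2968
MDCCXXXIV = 1734
2968 - 1734 = 1234

MCCXXXIV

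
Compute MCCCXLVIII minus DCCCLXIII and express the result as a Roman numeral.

MCCCXLVIII = 1348
DCCCLXIII = 863
1348 - 863 = 485

CDLXXXV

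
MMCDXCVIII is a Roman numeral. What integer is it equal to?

MMCDXCVIII: M=1000, M=1000, CD=400, XC=90, V=5, I=1, I=1, I=1
1000 + 1000 + 400 + 90 + 5 + 1 + 1 + 1 = 2498

2498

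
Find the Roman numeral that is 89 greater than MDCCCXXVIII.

MDCCCXXVIII = 1828
1828 + 89 = 1917

MCMXVII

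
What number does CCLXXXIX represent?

CCLXXXIX: C=100, C=100, L=50, X=10, X=10, X=10, IX=9
100 + 100 + 50 + 10 + 10 + 10 + 9 = 289

289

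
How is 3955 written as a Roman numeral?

Convert 3955 to Roman numerals:
  3955 contains 3×1000 (MMM)
  955 contains 1×900 (CM)
  55 contains 1×50 (L)
  5 contains 1×5 (V)

MMMCMLV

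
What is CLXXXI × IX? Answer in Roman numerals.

CLXXXI = 181
IX = 9
181 × 9 = 1629

MDCXXIX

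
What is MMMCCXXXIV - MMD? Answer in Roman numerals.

MMMCCXXXIV = 3234
MMD = 2500
3234 - 2500 = 734

DCCXXXIV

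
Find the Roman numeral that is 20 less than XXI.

XXI = 21
21 - 20 = 1

I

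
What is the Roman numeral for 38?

Convert 38 to Roman numerals:
  38 contains 3×10 (XXX)
  8 contains 1×5 (V)
  3 contains 3×1 (III)

XXXVIII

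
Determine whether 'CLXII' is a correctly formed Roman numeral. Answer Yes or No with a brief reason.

'CLXII': Check the rules: uses only the symbols I, V, X, L, C, D, M; no symbol is repeated more than three times in a row; V, L and D each appear at most once; no smaller symbol precedes a larger one (values never increase from left to right). Value: C (100) + L (50) + X (10) + I (1) + I (1) = 162. So it is a valid standard Roman numeral.

Yes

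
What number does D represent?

D: D=500

500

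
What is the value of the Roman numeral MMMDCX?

MMMDCX: M=1000, M=1000, M=1000, D=500, C=100, X=10
1000 + 1000 + 1000 + 500 + 100 + 10 = 3610

3610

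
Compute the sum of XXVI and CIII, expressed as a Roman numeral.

XXVI = 26
CIII = 103
26 + 103 = 129

CXXIX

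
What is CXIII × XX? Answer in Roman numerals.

CXIII = 113
XX = 20
113 × 20 = 2260

MMCCLX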